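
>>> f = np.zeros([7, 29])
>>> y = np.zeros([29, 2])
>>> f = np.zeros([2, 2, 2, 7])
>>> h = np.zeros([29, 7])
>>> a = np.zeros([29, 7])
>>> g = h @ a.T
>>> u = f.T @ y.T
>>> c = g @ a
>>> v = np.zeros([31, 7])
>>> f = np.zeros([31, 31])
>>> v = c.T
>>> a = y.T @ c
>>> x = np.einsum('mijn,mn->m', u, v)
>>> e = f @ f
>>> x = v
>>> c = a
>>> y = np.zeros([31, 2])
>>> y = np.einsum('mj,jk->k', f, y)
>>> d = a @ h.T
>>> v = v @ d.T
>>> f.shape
(31, 31)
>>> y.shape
(2,)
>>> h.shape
(29, 7)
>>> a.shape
(2, 7)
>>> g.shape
(29, 29)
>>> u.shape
(7, 2, 2, 29)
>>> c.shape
(2, 7)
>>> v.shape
(7, 2)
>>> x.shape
(7, 29)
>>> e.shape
(31, 31)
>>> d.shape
(2, 29)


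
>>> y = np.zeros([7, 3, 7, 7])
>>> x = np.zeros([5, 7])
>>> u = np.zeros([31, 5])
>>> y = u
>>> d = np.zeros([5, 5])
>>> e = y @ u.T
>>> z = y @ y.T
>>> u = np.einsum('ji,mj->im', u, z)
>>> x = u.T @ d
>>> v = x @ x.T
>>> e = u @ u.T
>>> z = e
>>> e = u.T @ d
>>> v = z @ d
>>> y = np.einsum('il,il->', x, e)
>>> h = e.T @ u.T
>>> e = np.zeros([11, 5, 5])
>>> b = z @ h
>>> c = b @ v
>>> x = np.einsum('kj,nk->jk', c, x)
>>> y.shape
()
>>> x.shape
(5, 5)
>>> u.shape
(5, 31)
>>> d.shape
(5, 5)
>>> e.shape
(11, 5, 5)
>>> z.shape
(5, 5)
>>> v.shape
(5, 5)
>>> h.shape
(5, 5)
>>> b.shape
(5, 5)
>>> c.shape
(5, 5)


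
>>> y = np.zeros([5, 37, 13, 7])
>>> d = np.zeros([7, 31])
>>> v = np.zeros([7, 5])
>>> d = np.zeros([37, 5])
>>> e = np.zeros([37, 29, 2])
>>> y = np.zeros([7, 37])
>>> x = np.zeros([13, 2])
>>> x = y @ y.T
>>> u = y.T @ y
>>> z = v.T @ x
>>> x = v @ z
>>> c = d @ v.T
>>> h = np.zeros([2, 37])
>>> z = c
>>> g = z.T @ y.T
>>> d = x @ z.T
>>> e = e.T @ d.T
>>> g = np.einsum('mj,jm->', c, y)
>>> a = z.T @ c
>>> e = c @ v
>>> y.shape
(7, 37)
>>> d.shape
(7, 37)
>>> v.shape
(7, 5)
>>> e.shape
(37, 5)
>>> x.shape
(7, 7)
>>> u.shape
(37, 37)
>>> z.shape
(37, 7)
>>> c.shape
(37, 7)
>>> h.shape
(2, 37)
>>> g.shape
()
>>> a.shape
(7, 7)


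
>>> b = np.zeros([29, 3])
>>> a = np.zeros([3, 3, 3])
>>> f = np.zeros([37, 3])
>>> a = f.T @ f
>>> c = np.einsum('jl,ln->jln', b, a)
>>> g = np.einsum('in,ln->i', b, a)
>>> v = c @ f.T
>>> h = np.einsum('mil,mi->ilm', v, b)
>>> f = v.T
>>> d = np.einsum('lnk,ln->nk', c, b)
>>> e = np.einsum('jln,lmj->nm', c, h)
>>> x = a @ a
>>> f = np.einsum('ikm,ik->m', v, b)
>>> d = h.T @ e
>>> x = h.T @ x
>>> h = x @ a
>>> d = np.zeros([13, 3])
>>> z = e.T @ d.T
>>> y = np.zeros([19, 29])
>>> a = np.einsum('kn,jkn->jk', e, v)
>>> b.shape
(29, 3)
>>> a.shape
(29, 3)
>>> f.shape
(37,)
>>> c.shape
(29, 3, 3)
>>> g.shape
(29,)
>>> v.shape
(29, 3, 37)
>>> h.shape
(29, 37, 3)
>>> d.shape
(13, 3)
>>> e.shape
(3, 37)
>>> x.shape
(29, 37, 3)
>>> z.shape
(37, 13)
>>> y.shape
(19, 29)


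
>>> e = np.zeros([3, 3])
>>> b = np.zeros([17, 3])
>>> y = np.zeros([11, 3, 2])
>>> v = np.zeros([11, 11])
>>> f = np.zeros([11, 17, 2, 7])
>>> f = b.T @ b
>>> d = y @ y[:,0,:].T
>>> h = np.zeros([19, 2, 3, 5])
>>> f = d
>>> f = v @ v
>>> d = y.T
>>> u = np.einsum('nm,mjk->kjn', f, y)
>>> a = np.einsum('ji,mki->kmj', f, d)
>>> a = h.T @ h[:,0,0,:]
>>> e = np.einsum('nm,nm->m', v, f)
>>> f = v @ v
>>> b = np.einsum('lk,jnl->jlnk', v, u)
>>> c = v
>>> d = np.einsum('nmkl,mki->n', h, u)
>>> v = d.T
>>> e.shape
(11,)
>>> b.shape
(2, 11, 3, 11)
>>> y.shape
(11, 3, 2)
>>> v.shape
(19,)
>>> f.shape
(11, 11)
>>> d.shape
(19,)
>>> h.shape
(19, 2, 3, 5)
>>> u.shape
(2, 3, 11)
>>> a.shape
(5, 3, 2, 5)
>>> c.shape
(11, 11)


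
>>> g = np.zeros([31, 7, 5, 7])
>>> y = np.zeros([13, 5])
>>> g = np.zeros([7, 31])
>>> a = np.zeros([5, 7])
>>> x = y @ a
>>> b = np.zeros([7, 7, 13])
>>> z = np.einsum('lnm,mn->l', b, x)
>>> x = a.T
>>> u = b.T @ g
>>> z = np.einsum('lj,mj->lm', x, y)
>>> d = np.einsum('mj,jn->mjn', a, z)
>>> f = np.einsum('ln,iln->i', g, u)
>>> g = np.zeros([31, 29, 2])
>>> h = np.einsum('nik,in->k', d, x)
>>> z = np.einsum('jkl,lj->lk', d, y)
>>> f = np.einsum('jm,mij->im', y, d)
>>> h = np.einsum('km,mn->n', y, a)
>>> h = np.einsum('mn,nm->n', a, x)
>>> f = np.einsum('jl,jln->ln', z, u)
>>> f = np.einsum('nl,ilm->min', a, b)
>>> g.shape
(31, 29, 2)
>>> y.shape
(13, 5)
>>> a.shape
(5, 7)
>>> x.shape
(7, 5)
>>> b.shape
(7, 7, 13)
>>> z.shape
(13, 7)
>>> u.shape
(13, 7, 31)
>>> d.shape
(5, 7, 13)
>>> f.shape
(13, 7, 5)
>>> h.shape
(7,)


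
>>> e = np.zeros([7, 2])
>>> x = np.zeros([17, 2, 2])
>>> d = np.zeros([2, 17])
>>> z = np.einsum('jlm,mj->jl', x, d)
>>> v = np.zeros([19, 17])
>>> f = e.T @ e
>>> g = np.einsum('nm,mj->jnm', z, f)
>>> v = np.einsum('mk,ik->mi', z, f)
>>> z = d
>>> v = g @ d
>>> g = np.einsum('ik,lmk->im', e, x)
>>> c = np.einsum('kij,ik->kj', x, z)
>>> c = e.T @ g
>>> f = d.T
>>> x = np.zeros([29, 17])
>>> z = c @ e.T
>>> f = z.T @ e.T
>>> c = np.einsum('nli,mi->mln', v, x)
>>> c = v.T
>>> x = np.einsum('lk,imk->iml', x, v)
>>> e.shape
(7, 2)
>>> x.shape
(2, 17, 29)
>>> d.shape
(2, 17)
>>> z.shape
(2, 7)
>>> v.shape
(2, 17, 17)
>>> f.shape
(7, 7)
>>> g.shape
(7, 2)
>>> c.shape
(17, 17, 2)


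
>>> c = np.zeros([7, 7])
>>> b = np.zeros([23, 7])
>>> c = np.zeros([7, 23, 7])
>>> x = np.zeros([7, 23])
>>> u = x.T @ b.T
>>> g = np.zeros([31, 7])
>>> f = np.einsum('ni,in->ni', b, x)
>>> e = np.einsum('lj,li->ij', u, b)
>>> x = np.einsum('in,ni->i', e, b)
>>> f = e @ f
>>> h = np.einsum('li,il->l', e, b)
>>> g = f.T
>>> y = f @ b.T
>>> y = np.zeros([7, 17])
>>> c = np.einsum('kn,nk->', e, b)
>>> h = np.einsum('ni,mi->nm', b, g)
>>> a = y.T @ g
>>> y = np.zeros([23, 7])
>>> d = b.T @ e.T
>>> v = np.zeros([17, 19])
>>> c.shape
()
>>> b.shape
(23, 7)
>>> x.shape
(7,)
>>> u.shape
(23, 23)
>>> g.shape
(7, 7)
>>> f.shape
(7, 7)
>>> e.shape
(7, 23)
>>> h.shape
(23, 7)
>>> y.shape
(23, 7)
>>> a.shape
(17, 7)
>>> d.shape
(7, 7)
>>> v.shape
(17, 19)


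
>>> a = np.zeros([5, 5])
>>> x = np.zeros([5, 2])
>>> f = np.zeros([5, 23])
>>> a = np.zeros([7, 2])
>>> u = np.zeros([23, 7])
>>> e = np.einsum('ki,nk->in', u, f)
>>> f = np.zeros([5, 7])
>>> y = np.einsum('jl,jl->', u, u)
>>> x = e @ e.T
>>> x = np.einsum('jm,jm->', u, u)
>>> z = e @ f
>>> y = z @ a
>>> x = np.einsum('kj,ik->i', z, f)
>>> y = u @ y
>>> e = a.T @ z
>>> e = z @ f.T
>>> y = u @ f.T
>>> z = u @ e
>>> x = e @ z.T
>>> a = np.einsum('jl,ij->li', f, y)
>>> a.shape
(7, 23)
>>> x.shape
(7, 23)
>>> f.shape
(5, 7)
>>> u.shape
(23, 7)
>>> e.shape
(7, 5)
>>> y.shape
(23, 5)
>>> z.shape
(23, 5)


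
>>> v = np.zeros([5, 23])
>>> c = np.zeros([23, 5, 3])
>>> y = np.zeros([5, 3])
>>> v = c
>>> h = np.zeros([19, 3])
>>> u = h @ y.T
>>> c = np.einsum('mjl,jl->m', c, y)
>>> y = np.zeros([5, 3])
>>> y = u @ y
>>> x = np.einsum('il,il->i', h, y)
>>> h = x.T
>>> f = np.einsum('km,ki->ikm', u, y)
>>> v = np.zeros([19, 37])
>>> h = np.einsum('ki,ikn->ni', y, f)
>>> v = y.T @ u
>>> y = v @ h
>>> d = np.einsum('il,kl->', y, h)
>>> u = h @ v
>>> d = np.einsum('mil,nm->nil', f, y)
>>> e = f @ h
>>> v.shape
(3, 5)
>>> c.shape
(23,)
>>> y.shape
(3, 3)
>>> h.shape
(5, 3)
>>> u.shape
(5, 5)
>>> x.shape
(19,)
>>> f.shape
(3, 19, 5)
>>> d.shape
(3, 19, 5)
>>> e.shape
(3, 19, 3)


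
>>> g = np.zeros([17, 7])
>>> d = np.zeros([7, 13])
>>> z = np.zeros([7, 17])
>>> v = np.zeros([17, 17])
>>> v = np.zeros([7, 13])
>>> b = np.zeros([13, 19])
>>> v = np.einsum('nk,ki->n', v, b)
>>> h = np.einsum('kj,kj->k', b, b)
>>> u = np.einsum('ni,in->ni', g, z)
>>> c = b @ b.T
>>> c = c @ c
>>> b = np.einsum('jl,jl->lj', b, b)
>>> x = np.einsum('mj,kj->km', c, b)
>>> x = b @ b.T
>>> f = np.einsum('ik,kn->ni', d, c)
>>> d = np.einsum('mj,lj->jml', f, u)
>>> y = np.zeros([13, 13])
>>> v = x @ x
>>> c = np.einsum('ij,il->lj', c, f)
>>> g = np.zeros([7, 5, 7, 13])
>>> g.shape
(7, 5, 7, 13)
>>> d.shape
(7, 13, 17)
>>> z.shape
(7, 17)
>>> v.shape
(19, 19)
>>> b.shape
(19, 13)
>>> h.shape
(13,)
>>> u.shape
(17, 7)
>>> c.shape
(7, 13)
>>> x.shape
(19, 19)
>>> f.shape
(13, 7)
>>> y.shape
(13, 13)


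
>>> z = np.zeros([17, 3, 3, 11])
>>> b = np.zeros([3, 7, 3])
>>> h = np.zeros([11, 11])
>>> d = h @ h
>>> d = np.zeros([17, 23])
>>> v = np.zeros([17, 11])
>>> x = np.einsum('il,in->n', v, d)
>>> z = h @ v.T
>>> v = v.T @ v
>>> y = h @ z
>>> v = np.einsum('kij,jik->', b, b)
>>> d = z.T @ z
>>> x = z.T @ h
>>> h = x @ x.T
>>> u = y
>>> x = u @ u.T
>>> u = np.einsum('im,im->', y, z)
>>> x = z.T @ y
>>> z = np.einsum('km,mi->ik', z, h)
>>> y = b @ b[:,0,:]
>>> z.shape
(17, 11)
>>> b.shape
(3, 7, 3)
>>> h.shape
(17, 17)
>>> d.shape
(17, 17)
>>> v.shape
()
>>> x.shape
(17, 17)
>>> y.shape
(3, 7, 3)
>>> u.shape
()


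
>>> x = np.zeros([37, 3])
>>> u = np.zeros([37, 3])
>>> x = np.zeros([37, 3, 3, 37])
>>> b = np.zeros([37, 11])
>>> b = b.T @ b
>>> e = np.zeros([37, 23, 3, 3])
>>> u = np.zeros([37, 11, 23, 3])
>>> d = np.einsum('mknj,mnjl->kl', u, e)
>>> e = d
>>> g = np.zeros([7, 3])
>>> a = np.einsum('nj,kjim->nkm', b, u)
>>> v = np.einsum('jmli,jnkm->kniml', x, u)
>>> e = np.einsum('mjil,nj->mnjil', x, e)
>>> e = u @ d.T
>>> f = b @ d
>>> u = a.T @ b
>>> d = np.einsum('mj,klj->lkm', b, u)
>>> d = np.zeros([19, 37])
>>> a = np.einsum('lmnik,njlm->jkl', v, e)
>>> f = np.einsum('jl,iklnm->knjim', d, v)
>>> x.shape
(37, 3, 3, 37)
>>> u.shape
(3, 37, 11)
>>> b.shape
(11, 11)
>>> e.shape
(37, 11, 23, 11)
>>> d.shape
(19, 37)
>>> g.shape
(7, 3)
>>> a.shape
(11, 3, 23)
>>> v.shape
(23, 11, 37, 3, 3)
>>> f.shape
(11, 3, 19, 23, 3)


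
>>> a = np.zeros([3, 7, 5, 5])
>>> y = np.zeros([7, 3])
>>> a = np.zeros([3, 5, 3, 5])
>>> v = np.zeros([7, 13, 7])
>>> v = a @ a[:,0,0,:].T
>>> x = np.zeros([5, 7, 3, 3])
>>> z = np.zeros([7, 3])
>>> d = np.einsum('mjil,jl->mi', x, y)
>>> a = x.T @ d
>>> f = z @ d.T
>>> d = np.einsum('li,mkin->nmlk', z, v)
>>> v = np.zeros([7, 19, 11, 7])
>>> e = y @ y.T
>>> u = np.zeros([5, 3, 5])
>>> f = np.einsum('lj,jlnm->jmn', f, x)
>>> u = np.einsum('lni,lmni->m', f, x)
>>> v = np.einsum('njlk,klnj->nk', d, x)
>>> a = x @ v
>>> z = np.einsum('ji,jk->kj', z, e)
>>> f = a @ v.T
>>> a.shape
(5, 7, 3, 5)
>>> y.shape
(7, 3)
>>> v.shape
(3, 5)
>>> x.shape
(5, 7, 3, 3)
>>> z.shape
(7, 7)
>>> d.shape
(3, 3, 7, 5)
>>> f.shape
(5, 7, 3, 3)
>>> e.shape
(7, 7)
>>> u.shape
(7,)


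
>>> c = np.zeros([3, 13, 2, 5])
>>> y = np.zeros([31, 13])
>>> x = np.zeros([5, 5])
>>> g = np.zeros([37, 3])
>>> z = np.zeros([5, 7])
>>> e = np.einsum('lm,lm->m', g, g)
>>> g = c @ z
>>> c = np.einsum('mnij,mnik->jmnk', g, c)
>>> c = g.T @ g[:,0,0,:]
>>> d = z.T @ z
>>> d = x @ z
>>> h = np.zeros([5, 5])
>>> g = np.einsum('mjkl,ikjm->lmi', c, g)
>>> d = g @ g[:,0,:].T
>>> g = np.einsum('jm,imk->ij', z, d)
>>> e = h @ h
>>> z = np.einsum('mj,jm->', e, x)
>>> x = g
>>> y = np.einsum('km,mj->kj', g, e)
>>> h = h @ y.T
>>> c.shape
(7, 2, 13, 7)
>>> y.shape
(7, 5)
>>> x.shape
(7, 5)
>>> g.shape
(7, 5)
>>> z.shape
()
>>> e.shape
(5, 5)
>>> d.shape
(7, 7, 7)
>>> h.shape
(5, 7)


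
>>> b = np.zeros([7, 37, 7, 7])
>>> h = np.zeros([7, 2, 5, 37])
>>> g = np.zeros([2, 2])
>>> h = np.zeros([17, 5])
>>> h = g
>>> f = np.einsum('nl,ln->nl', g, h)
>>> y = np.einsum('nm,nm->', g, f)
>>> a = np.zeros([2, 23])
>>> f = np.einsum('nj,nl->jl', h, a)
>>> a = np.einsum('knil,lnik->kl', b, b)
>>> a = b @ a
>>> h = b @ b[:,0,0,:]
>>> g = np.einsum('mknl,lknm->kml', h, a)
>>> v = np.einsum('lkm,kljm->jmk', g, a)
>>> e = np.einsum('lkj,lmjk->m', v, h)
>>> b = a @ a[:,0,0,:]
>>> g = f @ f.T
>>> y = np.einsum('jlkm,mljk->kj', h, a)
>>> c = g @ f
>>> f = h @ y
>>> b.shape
(7, 37, 7, 7)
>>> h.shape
(7, 37, 7, 7)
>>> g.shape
(2, 2)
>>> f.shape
(7, 37, 7, 7)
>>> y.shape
(7, 7)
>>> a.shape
(7, 37, 7, 7)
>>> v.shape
(7, 7, 7)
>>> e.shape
(37,)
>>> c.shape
(2, 23)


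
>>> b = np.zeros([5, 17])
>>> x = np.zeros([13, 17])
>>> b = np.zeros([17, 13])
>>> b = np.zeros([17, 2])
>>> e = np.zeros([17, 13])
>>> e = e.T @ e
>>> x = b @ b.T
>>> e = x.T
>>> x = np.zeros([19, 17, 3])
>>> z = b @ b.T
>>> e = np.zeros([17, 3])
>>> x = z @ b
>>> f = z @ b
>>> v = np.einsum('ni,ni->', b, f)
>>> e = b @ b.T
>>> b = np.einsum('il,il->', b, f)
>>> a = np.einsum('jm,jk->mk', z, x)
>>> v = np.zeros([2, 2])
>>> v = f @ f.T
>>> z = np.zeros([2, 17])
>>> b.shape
()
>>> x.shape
(17, 2)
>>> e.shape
(17, 17)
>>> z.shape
(2, 17)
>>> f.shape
(17, 2)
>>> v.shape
(17, 17)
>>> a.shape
(17, 2)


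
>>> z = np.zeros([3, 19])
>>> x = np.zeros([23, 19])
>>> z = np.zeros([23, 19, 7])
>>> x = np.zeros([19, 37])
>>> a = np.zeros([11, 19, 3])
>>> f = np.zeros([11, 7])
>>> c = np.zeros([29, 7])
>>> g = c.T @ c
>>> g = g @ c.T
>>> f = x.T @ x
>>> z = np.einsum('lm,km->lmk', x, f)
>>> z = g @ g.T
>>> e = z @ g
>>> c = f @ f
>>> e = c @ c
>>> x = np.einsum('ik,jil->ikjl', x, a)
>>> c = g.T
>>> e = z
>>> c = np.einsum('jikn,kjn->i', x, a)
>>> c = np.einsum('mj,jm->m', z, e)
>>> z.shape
(7, 7)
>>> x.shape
(19, 37, 11, 3)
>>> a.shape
(11, 19, 3)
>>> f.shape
(37, 37)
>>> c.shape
(7,)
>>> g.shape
(7, 29)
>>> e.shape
(7, 7)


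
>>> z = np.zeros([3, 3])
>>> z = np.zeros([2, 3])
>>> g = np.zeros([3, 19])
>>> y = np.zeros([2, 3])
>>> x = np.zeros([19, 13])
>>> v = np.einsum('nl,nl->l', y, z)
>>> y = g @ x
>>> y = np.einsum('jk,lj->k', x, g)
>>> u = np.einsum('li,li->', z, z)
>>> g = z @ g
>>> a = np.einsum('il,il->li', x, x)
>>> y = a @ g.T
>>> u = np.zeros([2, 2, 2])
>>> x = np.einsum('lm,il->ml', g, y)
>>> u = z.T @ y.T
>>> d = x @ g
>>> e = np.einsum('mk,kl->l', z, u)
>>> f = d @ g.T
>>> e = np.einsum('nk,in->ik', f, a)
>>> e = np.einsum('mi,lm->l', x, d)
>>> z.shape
(2, 3)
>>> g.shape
(2, 19)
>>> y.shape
(13, 2)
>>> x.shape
(19, 2)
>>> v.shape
(3,)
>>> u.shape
(3, 13)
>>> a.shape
(13, 19)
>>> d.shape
(19, 19)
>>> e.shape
(19,)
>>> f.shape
(19, 2)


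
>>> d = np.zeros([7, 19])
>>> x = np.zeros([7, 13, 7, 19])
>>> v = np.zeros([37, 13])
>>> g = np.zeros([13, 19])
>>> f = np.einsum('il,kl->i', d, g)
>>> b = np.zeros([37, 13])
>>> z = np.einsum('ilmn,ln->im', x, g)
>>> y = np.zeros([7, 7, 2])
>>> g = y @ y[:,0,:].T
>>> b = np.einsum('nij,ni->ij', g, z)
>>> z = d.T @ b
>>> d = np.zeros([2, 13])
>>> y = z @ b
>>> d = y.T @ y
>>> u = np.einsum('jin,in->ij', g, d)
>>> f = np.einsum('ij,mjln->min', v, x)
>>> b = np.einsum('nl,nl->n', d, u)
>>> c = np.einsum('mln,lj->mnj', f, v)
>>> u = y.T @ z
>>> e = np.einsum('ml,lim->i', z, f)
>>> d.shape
(7, 7)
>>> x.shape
(7, 13, 7, 19)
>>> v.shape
(37, 13)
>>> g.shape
(7, 7, 7)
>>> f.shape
(7, 37, 19)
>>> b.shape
(7,)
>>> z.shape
(19, 7)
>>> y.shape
(19, 7)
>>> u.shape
(7, 7)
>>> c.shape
(7, 19, 13)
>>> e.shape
(37,)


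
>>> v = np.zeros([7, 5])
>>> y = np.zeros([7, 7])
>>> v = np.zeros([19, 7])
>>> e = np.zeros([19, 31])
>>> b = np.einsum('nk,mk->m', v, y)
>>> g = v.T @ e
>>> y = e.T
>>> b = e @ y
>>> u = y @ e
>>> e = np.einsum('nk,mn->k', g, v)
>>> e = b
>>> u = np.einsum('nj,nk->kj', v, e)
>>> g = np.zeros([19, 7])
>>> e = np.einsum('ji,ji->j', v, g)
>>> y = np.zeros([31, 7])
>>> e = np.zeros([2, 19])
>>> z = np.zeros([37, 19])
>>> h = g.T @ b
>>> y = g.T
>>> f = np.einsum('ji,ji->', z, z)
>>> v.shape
(19, 7)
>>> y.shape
(7, 19)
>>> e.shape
(2, 19)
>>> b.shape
(19, 19)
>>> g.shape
(19, 7)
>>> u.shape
(19, 7)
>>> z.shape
(37, 19)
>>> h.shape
(7, 19)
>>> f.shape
()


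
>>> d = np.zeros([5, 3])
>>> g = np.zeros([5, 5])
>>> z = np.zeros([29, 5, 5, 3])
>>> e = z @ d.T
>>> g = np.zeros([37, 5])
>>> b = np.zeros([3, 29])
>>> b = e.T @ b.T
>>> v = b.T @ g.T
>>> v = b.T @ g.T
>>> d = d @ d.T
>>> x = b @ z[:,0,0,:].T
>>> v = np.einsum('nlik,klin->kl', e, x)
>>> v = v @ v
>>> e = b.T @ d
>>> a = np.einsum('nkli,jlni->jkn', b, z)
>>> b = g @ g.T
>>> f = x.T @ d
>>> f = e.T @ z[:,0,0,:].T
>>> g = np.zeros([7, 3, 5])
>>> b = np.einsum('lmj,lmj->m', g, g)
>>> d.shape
(5, 5)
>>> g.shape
(7, 3, 5)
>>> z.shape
(29, 5, 5, 3)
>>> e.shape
(3, 5, 5, 5)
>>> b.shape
(3,)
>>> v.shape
(5, 5)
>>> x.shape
(5, 5, 5, 29)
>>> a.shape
(29, 5, 5)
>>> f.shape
(5, 5, 5, 29)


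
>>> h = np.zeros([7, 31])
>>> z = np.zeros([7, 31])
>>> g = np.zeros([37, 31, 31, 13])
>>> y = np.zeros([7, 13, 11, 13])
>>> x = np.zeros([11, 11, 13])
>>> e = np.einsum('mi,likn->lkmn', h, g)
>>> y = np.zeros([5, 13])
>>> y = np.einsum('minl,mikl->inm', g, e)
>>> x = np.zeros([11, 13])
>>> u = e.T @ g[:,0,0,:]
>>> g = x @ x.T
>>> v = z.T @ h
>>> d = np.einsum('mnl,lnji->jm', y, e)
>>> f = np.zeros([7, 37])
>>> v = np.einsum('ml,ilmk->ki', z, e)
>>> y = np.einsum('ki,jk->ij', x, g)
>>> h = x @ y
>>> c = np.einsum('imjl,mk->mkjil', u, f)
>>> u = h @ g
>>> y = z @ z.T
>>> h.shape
(11, 11)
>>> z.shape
(7, 31)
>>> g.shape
(11, 11)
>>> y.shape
(7, 7)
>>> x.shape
(11, 13)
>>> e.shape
(37, 31, 7, 13)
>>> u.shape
(11, 11)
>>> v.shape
(13, 37)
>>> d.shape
(7, 31)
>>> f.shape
(7, 37)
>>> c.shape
(7, 37, 31, 13, 13)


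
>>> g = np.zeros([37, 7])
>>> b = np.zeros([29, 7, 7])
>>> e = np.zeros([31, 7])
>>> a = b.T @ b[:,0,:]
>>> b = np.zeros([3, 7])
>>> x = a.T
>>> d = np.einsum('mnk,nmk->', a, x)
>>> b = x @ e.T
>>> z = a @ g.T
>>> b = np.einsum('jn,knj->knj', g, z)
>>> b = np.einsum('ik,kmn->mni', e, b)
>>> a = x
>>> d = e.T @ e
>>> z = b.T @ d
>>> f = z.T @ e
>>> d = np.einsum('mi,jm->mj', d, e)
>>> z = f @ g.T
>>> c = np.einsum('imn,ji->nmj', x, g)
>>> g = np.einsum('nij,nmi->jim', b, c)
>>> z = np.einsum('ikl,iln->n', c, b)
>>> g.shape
(31, 37, 7)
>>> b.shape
(7, 37, 31)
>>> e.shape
(31, 7)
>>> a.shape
(7, 7, 7)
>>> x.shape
(7, 7, 7)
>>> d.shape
(7, 31)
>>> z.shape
(31,)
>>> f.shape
(7, 37, 7)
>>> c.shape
(7, 7, 37)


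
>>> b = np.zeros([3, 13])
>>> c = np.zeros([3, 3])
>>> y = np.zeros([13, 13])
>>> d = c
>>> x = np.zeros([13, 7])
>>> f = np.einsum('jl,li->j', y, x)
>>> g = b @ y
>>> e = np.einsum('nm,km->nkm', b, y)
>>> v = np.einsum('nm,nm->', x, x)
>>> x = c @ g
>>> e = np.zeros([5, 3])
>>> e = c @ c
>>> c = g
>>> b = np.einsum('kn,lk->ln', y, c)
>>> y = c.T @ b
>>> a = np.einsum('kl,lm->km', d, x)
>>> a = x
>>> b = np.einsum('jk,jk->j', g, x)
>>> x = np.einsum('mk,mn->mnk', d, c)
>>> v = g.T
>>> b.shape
(3,)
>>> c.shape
(3, 13)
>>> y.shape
(13, 13)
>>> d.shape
(3, 3)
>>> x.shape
(3, 13, 3)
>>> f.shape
(13,)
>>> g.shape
(3, 13)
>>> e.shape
(3, 3)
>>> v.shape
(13, 3)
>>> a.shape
(3, 13)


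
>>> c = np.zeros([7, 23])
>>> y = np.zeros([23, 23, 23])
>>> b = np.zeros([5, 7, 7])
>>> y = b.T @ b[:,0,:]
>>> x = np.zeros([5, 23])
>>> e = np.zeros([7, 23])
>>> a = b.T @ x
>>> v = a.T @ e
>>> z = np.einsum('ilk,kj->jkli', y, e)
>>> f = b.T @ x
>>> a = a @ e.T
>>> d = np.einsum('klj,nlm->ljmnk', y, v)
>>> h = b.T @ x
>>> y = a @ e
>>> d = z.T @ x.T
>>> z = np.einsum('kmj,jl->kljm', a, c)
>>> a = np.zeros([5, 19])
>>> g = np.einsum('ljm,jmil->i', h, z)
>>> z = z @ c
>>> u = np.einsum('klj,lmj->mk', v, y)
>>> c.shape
(7, 23)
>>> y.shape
(7, 7, 23)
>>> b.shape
(5, 7, 7)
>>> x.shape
(5, 23)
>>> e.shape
(7, 23)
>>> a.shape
(5, 19)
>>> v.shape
(23, 7, 23)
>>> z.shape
(7, 23, 7, 23)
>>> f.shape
(7, 7, 23)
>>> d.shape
(7, 7, 7, 5)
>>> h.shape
(7, 7, 23)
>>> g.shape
(7,)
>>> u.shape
(7, 23)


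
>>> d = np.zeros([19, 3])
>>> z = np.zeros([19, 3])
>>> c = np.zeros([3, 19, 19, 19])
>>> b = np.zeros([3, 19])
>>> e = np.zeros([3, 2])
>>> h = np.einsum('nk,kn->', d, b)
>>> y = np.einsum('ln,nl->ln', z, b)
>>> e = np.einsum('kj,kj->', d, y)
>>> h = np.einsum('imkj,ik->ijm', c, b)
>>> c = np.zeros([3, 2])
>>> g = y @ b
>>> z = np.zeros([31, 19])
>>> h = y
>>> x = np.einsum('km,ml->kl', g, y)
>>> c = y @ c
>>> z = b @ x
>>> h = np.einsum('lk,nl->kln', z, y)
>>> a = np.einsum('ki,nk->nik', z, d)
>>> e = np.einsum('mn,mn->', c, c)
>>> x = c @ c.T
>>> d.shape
(19, 3)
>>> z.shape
(3, 3)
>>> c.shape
(19, 2)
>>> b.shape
(3, 19)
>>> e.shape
()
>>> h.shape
(3, 3, 19)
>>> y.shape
(19, 3)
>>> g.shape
(19, 19)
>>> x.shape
(19, 19)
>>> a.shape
(19, 3, 3)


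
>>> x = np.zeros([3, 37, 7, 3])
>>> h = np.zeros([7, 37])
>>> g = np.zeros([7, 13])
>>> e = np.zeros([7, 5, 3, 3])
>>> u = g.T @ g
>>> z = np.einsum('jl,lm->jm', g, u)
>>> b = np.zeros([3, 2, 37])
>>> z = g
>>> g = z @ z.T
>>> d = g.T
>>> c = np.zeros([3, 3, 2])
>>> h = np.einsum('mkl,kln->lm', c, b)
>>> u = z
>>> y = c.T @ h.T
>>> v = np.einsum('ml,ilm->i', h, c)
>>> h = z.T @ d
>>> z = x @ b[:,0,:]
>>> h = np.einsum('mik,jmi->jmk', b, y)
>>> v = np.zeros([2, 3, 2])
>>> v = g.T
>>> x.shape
(3, 37, 7, 3)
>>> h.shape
(2, 3, 37)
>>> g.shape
(7, 7)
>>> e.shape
(7, 5, 3, 3)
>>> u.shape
(7, 13)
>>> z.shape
(3, 37, 7, 37)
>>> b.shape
(3, 2, 37)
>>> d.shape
(7, 7)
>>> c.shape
(3, 3, 2)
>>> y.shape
(2, 3, 2)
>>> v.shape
(7, 7)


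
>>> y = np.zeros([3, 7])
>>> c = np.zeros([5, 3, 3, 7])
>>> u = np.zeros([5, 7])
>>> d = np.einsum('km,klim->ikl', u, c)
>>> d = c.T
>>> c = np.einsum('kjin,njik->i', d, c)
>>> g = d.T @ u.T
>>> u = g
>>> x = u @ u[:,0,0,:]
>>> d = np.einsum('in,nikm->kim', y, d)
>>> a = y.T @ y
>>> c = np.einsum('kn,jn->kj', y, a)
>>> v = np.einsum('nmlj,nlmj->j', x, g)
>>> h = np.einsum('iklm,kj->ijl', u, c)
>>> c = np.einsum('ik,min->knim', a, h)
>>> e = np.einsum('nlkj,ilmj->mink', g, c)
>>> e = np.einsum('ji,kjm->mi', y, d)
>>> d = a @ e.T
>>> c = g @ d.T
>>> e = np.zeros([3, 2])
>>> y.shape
(3, 7)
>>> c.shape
(5, 3, 3, 7)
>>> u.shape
(5, 3, 3, 5)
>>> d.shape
(7, 5)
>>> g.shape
(5, 3, 3, 5)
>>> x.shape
(5, 3, 3, 5)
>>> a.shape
(7, 7)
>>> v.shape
(5,)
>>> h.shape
(5, 7, 3)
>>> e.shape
(3, 2)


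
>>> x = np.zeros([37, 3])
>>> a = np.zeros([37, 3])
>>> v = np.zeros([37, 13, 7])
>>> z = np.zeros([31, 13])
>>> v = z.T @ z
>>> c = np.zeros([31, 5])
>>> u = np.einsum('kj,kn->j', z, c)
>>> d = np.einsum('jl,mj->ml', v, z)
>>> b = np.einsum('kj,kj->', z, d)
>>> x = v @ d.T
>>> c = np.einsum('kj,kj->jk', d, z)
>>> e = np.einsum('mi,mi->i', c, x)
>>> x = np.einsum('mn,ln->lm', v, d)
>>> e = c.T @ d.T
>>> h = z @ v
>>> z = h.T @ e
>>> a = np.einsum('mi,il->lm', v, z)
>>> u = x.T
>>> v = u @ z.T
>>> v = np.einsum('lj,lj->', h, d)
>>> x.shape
(31, 13)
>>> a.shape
(31, 13)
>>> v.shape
()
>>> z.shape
(13, 31)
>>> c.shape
(13, 31)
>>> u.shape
(13, 31)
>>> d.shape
(31, 13)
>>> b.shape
()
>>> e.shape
(31, 31)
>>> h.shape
(31, 13)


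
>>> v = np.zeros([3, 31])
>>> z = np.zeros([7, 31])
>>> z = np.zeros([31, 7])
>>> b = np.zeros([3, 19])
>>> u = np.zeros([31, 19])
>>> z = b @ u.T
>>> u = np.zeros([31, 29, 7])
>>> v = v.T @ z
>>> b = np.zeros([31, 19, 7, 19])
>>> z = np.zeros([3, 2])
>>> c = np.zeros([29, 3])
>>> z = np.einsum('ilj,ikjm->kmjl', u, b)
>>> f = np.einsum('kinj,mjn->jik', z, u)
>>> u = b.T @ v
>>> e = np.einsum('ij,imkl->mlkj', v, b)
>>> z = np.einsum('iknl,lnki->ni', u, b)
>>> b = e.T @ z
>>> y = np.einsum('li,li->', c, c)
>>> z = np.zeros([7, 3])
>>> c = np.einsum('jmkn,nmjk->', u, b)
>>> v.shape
(31, 31)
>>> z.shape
(7, 3)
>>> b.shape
(31, 7, 19, 19)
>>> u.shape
(19, 7, 19, 31)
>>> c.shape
()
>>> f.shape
(29, 19, 19)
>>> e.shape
(19, 19, 7, 31)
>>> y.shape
()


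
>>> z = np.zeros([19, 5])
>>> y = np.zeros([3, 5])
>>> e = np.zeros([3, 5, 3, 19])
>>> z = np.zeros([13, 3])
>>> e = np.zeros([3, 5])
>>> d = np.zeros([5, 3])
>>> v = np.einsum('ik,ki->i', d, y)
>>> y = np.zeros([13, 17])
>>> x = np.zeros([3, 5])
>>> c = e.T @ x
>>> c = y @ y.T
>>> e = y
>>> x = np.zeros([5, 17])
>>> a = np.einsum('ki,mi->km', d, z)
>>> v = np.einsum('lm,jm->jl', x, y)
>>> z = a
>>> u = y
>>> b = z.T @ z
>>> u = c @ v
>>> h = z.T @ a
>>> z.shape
(5, 13)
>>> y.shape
(13, 17)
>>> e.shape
(13, 17)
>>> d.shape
(5, 3)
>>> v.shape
(13, 5)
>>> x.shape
(5, 17)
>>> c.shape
(13, 13)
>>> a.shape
(5, 13)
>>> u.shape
(13, 5)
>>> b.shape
(13, 13)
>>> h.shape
(13, 13)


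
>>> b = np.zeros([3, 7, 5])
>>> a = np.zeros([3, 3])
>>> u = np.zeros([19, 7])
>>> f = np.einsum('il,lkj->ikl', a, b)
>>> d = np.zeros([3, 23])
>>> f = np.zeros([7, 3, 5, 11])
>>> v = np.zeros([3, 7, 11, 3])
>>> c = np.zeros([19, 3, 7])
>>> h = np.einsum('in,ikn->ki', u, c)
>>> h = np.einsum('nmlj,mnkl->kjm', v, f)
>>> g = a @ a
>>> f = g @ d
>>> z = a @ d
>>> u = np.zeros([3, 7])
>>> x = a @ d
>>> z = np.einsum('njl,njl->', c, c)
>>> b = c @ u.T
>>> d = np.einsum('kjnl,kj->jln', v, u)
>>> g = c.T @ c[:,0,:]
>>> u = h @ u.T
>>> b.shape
(19, 3, 3)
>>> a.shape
(3, 3)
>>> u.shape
(5, 3, 3)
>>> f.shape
(3, 23)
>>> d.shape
(7, 3, 11)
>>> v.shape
(3, 7, 11, 3)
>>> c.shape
(19, 3, 7)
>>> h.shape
(5, 3, 7)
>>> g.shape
(7, 3, 7)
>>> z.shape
()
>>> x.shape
(3, 23)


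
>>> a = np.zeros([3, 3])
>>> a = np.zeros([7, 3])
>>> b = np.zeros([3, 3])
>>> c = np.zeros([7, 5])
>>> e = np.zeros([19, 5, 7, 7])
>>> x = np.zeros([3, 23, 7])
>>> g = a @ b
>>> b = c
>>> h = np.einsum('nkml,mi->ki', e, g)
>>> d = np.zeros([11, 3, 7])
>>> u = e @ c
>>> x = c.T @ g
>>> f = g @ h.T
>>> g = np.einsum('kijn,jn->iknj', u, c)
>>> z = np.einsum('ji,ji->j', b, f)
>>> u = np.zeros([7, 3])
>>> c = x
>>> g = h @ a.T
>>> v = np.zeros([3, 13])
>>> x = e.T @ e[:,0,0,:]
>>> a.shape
(7, 3)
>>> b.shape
(7, 5)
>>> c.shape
(5, 3)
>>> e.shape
(19, 5, 7, 7)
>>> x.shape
(7, 7, 5, 7)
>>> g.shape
(5, 7)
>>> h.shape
(5, 3)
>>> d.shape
(11, 3, 7)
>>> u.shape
(7, 3)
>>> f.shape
(7, 5)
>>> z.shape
(7,)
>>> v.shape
(3, 13)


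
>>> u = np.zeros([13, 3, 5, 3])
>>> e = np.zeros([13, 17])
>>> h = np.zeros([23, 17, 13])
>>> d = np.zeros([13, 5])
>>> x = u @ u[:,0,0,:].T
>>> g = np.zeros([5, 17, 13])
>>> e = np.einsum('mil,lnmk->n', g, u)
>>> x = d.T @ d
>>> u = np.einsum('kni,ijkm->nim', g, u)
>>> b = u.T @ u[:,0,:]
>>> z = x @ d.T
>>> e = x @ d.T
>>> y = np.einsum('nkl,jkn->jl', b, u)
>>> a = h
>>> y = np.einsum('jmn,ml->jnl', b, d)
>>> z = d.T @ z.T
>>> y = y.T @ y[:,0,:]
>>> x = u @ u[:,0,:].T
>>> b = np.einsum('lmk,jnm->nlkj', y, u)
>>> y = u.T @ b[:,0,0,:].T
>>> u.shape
(17, 13, 3)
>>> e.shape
(5, 13)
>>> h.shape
(23, 17, 13)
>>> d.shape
(13, 5)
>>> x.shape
(17, 13, 17)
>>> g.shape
(5, 17, 13)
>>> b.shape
(13, 5, 5, 17)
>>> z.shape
(5, 5)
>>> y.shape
(3, 13, 13)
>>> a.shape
(23, 17, 13)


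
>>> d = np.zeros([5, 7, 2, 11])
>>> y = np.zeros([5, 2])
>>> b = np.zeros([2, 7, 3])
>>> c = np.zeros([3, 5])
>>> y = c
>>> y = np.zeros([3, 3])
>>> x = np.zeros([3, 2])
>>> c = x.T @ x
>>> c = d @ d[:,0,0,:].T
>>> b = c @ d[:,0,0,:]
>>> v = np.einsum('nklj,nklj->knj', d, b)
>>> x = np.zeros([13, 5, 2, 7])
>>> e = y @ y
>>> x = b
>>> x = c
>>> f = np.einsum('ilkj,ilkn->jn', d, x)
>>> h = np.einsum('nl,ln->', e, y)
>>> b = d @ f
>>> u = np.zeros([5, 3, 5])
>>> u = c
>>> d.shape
(5, 7, 2, 11)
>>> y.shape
(3, 3)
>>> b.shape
(5, 7, 2, 5)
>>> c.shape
(5, 7, 2, 5)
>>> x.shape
(5, 7, 2, 5)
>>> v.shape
(7, 5, 11)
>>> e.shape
(3, 3)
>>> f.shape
(11, 5)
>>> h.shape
()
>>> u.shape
(5, 7, 2, 5)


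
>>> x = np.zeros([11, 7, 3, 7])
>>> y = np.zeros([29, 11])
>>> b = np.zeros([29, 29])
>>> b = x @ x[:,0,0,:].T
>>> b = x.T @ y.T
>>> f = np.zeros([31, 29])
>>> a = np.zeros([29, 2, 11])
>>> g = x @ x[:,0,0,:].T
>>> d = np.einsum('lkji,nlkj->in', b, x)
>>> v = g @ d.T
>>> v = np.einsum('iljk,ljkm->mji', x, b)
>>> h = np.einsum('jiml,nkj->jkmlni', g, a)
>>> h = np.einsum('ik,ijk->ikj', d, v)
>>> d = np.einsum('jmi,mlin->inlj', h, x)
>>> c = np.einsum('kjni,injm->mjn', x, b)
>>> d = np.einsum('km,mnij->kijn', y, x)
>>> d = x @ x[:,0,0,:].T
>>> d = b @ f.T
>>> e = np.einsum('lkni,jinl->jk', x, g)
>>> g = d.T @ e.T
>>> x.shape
(11, 7, 3, 7)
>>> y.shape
(29, 11)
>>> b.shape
(7, 3, 7, 29)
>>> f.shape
(31, 29)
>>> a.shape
(29, 2, 11)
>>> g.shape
(31, 7, 3, 11)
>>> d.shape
(7, 3, 7, 31)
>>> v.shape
(29, 3, 11)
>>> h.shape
(29, 11, 3)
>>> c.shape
(29, 7, 3)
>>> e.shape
(11, 7)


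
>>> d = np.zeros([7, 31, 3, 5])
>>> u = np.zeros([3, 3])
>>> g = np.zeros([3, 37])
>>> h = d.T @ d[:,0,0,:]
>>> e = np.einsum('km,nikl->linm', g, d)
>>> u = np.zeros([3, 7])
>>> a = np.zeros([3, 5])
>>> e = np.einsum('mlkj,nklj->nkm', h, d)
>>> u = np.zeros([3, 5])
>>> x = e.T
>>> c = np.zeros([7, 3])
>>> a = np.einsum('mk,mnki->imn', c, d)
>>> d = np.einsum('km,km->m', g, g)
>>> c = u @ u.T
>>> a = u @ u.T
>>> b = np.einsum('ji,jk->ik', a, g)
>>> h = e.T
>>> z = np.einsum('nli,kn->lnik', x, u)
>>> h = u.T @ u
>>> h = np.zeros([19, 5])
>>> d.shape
(37,)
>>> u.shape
(3, 5)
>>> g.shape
(3, 37)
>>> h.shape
(19, 5)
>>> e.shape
(7, 31, 5)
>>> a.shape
(3, 3)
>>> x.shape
(5, 31, 7)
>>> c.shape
(3, 3)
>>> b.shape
(3, 37)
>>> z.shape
(31, 5, 7, 3)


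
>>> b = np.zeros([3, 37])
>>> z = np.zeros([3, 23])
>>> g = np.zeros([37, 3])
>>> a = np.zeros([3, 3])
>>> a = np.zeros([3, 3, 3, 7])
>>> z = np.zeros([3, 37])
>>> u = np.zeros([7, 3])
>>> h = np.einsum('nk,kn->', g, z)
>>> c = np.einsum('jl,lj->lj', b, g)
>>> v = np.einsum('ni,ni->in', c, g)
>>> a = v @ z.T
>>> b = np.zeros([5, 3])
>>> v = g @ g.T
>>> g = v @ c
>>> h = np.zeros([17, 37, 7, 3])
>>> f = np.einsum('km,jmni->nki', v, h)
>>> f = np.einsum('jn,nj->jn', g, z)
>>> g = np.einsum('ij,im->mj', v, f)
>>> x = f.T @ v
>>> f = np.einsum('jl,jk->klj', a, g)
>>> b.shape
(5, 3)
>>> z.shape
(3, 37)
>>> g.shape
(3, 37)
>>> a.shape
(3, 3)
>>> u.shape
(7, 3)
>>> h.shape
(17, 37, 7, 3)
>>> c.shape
(37, 3)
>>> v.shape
(37, 37)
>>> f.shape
(37, 3, 3)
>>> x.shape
(3, 37)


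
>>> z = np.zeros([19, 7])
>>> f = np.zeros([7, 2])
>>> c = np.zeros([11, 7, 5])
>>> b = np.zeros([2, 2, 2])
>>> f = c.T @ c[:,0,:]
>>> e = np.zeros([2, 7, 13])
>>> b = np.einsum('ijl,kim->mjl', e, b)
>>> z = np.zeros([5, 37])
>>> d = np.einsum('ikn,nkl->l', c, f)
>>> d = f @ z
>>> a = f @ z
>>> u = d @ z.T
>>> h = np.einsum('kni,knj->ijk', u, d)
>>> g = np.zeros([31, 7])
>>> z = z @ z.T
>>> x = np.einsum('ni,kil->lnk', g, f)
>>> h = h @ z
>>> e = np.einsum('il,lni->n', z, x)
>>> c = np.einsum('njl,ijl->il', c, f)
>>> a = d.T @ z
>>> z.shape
(5, 5)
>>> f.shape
(5, 7, 5)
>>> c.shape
(5, 5)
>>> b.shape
(2, 7, 13)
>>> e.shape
(31,)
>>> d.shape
(5, 7, 37)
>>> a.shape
(37, 7, 5)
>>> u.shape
(5, 7, 5)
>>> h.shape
(5, 37, 5)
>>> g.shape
(31, 7)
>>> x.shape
(5, 31, 5)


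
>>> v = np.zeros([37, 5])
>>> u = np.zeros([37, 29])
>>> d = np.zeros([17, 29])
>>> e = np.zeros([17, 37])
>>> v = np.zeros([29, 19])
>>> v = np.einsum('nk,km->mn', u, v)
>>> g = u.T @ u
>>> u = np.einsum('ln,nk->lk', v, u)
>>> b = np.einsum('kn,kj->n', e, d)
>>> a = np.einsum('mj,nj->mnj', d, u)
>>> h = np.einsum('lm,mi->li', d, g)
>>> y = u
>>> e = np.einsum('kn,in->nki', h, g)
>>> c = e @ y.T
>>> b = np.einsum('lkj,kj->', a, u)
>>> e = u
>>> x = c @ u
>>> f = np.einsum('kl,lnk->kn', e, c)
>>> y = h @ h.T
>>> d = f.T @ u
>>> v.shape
(19, 37)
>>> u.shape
(19, 29)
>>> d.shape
(17, 29)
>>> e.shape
(19, 29)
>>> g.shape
(29, 29)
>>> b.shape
()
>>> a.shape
(17, 19, 29)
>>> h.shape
(17, 29)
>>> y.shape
(17, 17)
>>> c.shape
(29, 17, 19)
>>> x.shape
(29, 17, 29)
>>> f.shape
(19, 17)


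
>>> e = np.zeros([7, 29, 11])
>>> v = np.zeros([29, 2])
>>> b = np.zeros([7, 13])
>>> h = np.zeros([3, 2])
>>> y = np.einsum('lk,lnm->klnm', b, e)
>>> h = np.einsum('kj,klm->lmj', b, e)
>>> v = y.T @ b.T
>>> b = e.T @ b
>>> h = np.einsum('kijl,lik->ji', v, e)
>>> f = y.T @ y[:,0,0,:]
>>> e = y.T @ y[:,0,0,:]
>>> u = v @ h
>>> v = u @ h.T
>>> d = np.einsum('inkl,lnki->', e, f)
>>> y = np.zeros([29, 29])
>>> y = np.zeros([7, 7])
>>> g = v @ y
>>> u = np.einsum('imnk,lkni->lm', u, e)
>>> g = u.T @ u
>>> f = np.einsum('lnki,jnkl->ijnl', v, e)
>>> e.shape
(11, 29, 7, 11)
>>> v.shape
(11, 29, 7, 7)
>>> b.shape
(11, 29, 13)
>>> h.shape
(7, 29)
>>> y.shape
(7, 7)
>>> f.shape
(7, 11, 29, 11)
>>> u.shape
(11, 29)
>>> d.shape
()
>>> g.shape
(29, 29)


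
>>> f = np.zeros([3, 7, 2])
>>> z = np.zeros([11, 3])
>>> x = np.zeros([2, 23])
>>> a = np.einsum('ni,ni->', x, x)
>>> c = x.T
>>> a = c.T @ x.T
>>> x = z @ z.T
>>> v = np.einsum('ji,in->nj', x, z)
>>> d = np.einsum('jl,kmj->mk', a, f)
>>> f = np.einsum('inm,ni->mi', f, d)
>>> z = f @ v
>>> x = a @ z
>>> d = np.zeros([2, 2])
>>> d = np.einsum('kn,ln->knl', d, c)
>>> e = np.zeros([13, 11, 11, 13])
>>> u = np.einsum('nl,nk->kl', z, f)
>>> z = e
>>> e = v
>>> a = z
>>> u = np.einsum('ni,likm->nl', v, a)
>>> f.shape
(2, 3)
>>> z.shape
(13, 11, 11, 13)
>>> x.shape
(2, 11)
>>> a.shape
(13, 11, 11, 13)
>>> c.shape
(23, 2)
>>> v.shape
(3, 11)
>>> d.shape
(2, 2, 23)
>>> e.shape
(3, 11)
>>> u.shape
(3, 13)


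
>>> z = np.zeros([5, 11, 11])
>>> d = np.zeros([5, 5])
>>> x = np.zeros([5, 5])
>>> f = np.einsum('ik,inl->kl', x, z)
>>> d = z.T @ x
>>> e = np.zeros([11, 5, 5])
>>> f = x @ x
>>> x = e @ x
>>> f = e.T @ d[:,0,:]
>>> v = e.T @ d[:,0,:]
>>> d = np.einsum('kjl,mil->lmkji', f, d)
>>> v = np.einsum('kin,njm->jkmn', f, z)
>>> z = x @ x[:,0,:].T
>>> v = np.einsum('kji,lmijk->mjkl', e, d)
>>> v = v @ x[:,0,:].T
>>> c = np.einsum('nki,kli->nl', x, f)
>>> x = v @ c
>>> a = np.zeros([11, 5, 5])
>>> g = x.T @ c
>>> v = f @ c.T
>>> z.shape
(11, 5, 11)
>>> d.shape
(5, 11, 5, 5, 11)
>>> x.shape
(11, 5, 11, 5)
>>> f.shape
(5, 5, 5)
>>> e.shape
(11, 5, 5)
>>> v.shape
(5, 5, 11)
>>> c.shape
(11, 5)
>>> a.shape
(11, 5, 5)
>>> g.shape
(5, 11, 5, 5)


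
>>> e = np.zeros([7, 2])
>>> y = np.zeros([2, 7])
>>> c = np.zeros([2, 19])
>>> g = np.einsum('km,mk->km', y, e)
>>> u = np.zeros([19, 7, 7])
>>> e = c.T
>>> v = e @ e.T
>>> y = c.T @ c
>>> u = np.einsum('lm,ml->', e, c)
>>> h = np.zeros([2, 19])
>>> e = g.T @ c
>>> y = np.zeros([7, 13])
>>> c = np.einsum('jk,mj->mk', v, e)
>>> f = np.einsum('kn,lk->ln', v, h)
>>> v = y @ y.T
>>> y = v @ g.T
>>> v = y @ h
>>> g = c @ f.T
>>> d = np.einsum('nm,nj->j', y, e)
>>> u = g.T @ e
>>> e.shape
(7, 19)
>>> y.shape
(7, 2)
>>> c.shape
(7, 19)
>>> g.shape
(7, 2)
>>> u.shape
(2, 19)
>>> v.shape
(7, 19)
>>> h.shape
(2, 19)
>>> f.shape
(2, 19)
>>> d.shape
(19,)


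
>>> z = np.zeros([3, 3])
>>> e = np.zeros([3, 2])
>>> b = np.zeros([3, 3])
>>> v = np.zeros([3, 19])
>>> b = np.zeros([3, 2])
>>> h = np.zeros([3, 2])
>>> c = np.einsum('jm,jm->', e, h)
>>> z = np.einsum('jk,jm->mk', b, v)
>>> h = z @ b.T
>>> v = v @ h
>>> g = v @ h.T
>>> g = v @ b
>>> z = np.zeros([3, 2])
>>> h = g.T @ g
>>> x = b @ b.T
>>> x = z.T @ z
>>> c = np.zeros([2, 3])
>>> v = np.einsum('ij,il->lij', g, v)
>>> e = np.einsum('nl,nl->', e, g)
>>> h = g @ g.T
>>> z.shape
(3, 2)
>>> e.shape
()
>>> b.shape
(3, 2)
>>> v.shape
(3, 3, 2)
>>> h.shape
(3, 3)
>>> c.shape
(2, 3)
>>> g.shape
(3, 2)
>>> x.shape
(2, 2)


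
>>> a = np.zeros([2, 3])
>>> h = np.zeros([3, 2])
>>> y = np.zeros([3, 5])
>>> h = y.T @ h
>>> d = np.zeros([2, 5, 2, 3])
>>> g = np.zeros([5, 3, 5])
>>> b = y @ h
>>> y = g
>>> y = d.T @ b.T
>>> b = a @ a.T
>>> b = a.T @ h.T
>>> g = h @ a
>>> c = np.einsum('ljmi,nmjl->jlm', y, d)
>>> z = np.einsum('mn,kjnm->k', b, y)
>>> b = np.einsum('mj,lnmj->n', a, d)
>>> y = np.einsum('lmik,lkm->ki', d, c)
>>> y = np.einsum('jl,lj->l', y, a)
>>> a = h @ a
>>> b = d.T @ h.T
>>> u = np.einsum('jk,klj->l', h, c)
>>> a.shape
(5, 3)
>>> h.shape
(5, 2)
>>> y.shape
(2,)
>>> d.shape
(2, 5, 2, 3)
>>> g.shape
(5, 3)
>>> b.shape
(3, 2, 5, 5)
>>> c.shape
(2, 3, 5)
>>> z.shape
(3,)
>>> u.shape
(3,)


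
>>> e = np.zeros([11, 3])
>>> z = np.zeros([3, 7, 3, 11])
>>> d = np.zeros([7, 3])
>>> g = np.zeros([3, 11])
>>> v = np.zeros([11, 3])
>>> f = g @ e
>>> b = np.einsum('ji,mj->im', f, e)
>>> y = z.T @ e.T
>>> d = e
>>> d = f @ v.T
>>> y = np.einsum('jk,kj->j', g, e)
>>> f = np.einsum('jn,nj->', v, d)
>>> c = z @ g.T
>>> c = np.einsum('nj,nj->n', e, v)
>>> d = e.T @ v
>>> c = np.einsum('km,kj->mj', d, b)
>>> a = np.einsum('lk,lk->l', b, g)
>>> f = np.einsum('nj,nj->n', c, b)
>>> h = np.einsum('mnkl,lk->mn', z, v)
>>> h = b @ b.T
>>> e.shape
(11, 3)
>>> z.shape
(3, 7, 3, 11)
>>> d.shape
(3, 3)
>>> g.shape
(3, 11)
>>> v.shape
(11, 3)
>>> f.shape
(3,)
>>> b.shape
(3, 11)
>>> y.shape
(3,)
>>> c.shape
(3, 11)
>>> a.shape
(3,)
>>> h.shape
(3, 3)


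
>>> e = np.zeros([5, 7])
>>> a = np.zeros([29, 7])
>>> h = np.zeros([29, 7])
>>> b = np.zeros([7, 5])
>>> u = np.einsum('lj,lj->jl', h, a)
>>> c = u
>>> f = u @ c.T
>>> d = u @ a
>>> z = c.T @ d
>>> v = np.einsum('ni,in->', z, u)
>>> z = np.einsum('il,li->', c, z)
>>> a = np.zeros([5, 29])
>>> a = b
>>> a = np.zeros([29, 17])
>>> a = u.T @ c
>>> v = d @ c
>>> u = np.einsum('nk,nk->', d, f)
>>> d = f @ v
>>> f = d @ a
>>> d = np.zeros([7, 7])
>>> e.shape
(5, 7)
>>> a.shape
(29, 29)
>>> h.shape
(29, 7)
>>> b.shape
(7, 5)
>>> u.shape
()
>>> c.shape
(7, 29)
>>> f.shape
(7, 29)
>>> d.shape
(7, 7)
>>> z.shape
()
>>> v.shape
(7, 29)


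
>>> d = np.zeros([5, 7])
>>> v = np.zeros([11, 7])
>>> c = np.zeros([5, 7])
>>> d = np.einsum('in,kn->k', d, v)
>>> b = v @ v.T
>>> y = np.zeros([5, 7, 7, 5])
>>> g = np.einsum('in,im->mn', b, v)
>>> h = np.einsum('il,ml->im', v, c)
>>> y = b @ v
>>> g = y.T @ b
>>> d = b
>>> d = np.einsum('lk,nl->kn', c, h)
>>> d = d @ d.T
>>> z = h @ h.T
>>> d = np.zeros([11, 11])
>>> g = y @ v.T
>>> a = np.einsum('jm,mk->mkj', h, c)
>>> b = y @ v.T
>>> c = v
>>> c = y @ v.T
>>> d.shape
(11, 11)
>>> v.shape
(11, 7)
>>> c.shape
(11, 11)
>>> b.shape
(11, 11)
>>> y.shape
(11, 7)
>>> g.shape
(11, 11)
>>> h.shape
(11, 5)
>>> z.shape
(11, 11)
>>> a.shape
(5, 7, 11)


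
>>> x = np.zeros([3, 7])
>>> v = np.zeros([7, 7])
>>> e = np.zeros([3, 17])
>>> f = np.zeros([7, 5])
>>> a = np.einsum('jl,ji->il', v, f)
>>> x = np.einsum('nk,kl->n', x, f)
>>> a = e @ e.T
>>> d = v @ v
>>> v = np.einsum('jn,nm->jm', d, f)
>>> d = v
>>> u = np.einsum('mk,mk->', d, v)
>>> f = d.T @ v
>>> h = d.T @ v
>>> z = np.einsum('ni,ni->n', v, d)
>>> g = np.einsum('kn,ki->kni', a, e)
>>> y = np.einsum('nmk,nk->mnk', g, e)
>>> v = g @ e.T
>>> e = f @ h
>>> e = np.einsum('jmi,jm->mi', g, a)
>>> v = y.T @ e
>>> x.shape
(3,)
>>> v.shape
(17, 3, 17)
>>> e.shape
(3, 17)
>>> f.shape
(5, 5)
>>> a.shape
(3, 3)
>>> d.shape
(7, 5)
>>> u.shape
()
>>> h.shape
(5, 5)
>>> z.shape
(7,)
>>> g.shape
(3, 3, 17)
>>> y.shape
(3, 3, 17)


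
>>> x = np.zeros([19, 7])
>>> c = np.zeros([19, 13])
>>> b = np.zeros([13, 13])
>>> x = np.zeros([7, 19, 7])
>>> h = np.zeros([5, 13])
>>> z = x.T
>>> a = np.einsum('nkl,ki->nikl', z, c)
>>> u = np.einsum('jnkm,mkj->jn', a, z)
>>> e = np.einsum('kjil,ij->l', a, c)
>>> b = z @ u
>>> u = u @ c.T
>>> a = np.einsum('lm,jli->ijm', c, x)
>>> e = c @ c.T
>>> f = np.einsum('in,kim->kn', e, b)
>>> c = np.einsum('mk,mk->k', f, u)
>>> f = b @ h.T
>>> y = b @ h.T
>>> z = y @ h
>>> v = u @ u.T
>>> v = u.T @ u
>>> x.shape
(7, 19, 7)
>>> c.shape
(19,)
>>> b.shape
(7, 19, 13)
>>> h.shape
(5, 13)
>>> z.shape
(7, 19, 13)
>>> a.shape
(7, 7, 13)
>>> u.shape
(7, 19)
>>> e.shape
(19, 19)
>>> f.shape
(7, 19, 5)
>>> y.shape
(7, 19, 5)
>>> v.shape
(19, 19)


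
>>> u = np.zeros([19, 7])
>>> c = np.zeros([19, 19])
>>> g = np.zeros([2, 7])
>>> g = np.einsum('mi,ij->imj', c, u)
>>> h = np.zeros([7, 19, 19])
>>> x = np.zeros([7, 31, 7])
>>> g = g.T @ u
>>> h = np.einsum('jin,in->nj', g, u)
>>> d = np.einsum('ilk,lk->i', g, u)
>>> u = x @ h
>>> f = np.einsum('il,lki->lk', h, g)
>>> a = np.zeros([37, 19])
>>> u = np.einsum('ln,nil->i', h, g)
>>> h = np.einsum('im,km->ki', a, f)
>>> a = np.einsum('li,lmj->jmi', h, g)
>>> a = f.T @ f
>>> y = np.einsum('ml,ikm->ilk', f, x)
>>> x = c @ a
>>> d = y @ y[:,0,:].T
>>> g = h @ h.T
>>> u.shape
(19,)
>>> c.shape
(19, 19)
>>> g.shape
(7, 7)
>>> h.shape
(7, 37)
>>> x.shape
(19, 19)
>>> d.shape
(7, 19, 7)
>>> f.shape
(7, 19)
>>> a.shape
(19, 19)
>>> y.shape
(7, 19, 31)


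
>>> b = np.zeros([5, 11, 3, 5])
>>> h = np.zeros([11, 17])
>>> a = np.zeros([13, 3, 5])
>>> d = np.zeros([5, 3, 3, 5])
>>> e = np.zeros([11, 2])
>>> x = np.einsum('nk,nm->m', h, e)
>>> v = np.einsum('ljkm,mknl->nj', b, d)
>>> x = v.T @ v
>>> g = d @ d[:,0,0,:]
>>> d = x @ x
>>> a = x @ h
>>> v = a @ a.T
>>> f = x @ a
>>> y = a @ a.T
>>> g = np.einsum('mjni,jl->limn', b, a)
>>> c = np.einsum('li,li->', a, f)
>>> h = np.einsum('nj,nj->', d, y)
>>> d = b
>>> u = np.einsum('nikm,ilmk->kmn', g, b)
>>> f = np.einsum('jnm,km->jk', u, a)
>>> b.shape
(5, 11, 3, 5)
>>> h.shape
()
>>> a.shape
(11, 17)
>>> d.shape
(5, 11, 3, 5)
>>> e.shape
(11, 2)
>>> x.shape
(11, 11)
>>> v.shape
(11, 11)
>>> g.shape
(17, 5, 5, 3)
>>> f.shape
(5, 11)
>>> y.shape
(11, 11)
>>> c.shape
()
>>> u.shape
(5, 3, 17)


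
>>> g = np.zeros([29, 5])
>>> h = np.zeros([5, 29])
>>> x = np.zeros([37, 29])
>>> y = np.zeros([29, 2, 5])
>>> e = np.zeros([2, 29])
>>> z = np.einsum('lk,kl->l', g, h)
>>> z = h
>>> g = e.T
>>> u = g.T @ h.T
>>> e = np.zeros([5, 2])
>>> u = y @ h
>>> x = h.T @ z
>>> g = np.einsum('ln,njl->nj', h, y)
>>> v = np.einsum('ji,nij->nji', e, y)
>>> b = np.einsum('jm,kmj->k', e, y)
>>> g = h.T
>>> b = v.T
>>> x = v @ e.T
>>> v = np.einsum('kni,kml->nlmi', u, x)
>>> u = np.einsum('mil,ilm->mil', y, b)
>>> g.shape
(29, 5)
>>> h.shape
(5, 29)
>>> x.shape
(29, 5, 5)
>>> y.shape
(29, 2, 5)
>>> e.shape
(5, 2)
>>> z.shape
(5, 29)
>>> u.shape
(29, 2, 5)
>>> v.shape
(2, 5, 5, 29)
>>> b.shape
(2, 5, 29)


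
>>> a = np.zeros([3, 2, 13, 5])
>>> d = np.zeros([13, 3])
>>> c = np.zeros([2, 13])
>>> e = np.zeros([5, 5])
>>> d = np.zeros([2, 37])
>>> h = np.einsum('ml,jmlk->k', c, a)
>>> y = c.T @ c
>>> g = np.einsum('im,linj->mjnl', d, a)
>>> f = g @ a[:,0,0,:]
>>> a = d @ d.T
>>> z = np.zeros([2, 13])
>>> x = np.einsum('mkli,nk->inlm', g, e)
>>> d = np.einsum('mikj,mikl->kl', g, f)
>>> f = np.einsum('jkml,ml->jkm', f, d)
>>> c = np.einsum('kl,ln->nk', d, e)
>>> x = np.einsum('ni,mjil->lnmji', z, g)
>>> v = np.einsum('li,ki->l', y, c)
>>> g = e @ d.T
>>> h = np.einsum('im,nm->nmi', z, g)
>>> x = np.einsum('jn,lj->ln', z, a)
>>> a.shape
(2, 2)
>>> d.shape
(13, 5)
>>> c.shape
(5, 13)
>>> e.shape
(5, 5)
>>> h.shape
(5, 13, 2)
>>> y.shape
(13, 13)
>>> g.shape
(5, 13)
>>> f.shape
(37, 5, 13)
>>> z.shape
(2, 13)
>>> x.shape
(2, 13)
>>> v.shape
(13,)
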